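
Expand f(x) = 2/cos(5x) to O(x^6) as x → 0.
2 + 25*x**2 + 3125*x**4/12 + O(x**6)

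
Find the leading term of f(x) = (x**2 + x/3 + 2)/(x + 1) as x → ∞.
x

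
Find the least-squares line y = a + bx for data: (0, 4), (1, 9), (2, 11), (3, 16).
a = 43/10, b = 19/5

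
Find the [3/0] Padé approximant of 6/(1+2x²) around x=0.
6 - 12*x**2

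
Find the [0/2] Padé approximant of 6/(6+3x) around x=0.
1/(x/2 + 1)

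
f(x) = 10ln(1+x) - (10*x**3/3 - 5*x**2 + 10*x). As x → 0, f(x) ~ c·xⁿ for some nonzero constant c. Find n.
4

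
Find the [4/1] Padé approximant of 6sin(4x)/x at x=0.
256*x**4/5 - 64*x**2 + 24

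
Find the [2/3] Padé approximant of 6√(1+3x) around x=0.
(189*x**2/8 + 126*x/5 + 6)/(-27*x**3/160 + 81*x**2/80 + 27*x/10 + 1)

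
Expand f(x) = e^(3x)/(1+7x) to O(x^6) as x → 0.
1 - 4*x + 65*x**2/2 - 223*x**3 + 12515*x**4/8 - 54743*x**5/5 + O(x**6)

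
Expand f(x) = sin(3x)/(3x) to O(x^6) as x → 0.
1 - 3*x**2/2 + 27*x**4/40 + O(x**6)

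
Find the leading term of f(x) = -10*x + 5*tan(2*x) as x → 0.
40*x**3/3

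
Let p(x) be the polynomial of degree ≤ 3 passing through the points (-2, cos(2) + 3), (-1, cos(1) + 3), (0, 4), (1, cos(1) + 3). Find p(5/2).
-141/16 - 35*cos(2)/16 + 15*cos(1)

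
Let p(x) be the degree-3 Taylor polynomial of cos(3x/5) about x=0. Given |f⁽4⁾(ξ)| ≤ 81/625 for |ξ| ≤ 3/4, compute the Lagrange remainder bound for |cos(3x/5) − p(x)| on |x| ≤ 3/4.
2187/1280000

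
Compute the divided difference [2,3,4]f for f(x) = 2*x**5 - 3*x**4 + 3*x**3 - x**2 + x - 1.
431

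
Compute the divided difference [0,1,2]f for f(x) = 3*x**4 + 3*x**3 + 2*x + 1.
30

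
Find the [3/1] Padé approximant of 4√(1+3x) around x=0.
(-27*x**3/16 + 27*x**2/4 + 27*x/2 + 4)/(15*x/8 + 1)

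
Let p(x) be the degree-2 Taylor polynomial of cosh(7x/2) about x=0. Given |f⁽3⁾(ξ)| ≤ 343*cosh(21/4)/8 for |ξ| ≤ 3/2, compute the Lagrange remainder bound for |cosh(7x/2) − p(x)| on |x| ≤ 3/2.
3087*cosh(21/4)/128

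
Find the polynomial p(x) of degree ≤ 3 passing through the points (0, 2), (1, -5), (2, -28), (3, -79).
-2*x**3 - 2*x**2 - 3*x + 2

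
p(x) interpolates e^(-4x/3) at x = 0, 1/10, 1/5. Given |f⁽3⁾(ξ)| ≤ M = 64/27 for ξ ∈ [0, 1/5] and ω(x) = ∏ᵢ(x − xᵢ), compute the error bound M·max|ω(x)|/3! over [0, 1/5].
8*sqrt(3)/91125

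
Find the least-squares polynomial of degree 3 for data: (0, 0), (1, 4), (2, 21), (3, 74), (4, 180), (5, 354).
19/63 + (160/189)x + (-139/126)x² + (163/54)x³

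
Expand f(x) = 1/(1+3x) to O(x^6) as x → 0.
1 - 3*x + 9*x**2 - 27*x**3 + 81*x**4 - 243*x**5 + O(x**6)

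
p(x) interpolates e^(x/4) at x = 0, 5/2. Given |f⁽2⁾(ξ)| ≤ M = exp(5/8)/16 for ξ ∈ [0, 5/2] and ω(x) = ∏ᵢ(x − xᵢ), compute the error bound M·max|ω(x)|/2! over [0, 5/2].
25*exp(5/8)/512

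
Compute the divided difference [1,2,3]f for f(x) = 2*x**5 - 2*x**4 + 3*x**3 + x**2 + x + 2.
149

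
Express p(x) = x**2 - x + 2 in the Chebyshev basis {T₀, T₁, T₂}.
(5/2)T₀ - T₁ + (1/2)T₂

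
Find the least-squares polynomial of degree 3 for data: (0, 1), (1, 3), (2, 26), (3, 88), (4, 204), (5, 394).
121/126 + (-289/108)x + (479/252)x² + (155/54)x³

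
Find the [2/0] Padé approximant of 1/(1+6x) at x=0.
36*x**2 - 6*x + 1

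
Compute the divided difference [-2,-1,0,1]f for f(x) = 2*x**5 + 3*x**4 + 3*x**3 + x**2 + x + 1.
7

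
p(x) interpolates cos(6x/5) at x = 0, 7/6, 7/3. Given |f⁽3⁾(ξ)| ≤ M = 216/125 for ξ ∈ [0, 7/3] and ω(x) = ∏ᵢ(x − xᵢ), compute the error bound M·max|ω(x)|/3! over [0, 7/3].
343*sqrt(3)/3375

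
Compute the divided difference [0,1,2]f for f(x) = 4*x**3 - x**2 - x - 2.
11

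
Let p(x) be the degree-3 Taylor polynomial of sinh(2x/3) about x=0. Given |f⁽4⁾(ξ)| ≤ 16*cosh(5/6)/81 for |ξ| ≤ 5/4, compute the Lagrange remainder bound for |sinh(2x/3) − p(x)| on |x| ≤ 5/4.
625*cosh(5/6)/31104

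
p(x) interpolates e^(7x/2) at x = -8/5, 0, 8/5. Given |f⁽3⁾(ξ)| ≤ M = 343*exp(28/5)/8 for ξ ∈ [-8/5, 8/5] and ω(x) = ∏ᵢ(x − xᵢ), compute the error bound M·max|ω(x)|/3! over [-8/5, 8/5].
21952*sqrt(3)*exp(28/5)/3375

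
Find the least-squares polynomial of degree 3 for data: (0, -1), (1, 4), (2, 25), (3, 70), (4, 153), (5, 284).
-10/9 + (757/378)x + (104/63)x² + (101/54)x³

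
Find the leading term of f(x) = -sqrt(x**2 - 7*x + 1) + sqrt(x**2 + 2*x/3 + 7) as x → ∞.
23/6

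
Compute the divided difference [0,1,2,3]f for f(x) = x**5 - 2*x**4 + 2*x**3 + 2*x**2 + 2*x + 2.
15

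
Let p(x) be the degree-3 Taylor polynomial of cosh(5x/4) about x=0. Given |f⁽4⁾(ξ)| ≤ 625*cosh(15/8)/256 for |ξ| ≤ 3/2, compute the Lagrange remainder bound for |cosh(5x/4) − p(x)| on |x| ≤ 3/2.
16875*cosh(15/8)/32768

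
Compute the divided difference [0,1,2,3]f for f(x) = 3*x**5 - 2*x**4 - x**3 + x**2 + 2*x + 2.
62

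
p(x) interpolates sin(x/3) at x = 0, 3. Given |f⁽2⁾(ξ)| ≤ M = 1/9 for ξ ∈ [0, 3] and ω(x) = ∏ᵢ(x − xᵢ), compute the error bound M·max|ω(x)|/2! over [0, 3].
1/8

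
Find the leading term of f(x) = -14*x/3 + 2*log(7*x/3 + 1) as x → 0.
-49*x**2/9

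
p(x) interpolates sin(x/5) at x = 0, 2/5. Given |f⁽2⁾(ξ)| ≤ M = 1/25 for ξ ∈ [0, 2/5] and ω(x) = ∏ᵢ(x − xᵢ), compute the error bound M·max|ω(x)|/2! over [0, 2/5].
1/1250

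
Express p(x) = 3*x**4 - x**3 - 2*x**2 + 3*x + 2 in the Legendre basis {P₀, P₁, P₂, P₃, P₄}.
(29/15)P₀ + (12/5)P₁ + (8/21)P₂ + (-2/5)P₃ + (24/35)P₄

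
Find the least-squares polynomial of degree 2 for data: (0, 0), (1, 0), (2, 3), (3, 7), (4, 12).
-8/35 + (-3/70)x + (11/14)x²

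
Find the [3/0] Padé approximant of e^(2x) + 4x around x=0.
4*x**3/3 + 2*x**2 + 6*x + 1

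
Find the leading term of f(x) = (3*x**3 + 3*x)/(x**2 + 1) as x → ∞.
3*x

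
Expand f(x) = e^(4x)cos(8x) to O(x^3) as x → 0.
1 + 4*x - 24*x**2 + O(x**3)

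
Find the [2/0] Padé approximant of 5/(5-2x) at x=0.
4*x**2/25 + 2*x/5 + 1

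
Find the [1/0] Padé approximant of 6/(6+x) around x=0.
1 - x/6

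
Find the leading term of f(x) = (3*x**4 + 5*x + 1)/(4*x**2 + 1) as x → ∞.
3*x**2/4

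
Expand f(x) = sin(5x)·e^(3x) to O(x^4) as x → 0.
5*x + 15*x**2 + 5*x**3/3 + O(x**4)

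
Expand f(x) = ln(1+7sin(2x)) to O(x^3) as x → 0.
14*x - 98*x**2 + O(x**3)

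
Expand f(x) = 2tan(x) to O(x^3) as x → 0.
2*x + O(x**3)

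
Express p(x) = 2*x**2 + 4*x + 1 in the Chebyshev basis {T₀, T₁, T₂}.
(2)T₀ + (4)T₁ + T₂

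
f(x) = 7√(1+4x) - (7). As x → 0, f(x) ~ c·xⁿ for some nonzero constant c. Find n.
1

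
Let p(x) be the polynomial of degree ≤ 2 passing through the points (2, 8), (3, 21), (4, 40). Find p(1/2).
-1/4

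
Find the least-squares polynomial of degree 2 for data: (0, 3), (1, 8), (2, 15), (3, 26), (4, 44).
122/35 + (10/7)x + (15/7)x²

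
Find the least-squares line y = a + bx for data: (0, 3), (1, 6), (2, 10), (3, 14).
a = 27/10, b = 37/10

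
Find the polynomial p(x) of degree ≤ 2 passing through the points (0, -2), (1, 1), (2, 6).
x**2 + 2*x - 2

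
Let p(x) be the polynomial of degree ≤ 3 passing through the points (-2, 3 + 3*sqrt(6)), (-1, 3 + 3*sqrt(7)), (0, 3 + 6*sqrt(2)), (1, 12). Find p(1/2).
-15*sqrt(7)/16 + 3*sqrt(6)/16 + 93/16 + 45*sqrt(2)/8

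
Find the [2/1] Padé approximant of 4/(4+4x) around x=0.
1/(x + 1)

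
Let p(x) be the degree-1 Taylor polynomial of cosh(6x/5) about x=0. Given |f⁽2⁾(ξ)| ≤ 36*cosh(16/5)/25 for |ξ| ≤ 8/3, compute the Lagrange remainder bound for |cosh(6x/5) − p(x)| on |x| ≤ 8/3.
128*cosh(16/5)/25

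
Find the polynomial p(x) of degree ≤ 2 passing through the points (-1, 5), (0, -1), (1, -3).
2*x**2 - 4*x - 1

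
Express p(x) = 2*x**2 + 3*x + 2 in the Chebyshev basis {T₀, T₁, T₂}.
(3)T₀ + (3)T₁ + T₂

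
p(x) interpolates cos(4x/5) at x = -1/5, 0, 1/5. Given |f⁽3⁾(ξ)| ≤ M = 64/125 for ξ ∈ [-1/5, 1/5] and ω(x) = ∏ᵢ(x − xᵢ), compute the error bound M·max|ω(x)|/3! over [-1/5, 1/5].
64*sqrt(3)/421875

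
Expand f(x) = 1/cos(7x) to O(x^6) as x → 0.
1 + 49*x**2/2 + 12005*x**4/24 + O(x**6)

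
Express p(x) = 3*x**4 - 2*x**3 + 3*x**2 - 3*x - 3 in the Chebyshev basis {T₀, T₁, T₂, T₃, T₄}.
(-3/8)T₀ + (-9/2)T₁ + (3)T₂ + (-1/2)T₃ + (3/8)T₄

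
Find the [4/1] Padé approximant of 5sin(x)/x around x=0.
x**4/24 - 5*x**2/6 + 5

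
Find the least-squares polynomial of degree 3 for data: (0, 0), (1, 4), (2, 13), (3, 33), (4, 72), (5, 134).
1/21 + (214/63)x + (-25/42)x² + (19/18)x³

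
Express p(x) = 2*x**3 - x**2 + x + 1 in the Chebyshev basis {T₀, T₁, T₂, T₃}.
(1/2)T₀ + (5/2)T₁ + (-1/2)T₂ + (1/2)T₃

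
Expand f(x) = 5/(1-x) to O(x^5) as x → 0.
5 + 5*x + 5*x**2 + 5*x**3 + 5*x**4 + O(x**5)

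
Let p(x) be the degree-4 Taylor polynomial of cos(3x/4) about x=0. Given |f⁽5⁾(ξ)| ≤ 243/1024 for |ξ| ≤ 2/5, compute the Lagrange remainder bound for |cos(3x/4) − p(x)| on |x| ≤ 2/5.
81/4000000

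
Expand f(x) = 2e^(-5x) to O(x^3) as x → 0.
2 - 10*x + 25*x**2 + O(x**3)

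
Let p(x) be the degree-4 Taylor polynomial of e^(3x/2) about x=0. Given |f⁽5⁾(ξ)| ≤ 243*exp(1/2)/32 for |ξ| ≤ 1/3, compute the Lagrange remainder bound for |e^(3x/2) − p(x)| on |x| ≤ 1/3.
exp(1/2)/3840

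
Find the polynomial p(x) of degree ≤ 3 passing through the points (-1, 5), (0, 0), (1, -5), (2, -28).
-3*x**3 - 2*x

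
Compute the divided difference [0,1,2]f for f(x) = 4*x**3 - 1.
12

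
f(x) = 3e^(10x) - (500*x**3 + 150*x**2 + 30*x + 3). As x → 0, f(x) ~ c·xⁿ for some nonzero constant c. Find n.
4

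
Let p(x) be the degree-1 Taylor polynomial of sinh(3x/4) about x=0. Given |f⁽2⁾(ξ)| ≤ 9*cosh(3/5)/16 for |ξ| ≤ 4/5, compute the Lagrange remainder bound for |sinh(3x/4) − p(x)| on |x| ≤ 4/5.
9*cosh(3/5)/50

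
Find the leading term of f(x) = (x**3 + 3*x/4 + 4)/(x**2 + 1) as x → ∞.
x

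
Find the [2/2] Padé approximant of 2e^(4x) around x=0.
(8*x**2/3 + 4*x + 2)/(4*x**2/3 - 2*x + 1)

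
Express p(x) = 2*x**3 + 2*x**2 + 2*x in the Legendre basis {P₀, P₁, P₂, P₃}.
(2/3)P₀ + (16/5)P₁ + (4/3)P₂ + (4/5)P₃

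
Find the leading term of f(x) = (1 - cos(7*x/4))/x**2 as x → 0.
49/32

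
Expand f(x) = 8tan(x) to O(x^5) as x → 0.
8*x + 8*x**3/3 + O(x**5)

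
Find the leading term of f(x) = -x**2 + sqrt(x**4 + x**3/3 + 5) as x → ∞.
x/6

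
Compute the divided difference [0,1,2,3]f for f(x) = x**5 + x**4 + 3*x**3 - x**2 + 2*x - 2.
34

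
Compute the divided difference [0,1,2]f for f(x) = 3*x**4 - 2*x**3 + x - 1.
15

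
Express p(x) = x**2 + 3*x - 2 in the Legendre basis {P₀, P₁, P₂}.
(-5/3)P₀ + (3)P₁ + (2/3)P₂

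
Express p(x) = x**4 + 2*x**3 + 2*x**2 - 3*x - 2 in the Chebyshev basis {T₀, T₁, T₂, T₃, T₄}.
(-5/8)T₀ + (-3/2)T₁ + (3/2)T₂ + (1/2)T₃ + (1/8)T₄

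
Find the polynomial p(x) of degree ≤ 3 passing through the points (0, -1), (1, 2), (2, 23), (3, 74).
2*x**3 + 3*x**2 - 2*x - 1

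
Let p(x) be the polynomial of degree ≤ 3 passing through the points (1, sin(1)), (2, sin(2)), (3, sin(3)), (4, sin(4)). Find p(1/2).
-35*sin(2)/16 + 21*sin(3)/16 - 5*sin(4)/16 + 35*sin(1)/16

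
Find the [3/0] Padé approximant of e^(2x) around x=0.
4*x**3/3 + 2*x**2 + 2*x + 1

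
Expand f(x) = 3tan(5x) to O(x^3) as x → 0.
15*x + O(x**3)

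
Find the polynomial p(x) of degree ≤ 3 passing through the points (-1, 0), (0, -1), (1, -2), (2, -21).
-3*x**3 + 2*x - 1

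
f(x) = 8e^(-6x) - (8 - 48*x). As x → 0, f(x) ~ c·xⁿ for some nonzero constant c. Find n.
2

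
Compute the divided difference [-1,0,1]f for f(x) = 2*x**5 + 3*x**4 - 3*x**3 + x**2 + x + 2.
4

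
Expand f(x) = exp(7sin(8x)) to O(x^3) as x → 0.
1 + 56*x + 1568*x**2 + O(x**3)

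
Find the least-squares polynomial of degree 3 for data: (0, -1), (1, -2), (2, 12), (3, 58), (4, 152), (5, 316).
-145/126 + (-1103/756)x + (-125/63)x² + (323/108)x³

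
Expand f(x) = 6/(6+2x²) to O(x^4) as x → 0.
1 - x**2/3 + O(x**4)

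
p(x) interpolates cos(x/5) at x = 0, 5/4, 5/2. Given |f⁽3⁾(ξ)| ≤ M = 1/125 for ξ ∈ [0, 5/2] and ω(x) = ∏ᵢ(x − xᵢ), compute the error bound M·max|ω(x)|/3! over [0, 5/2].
sqrt(3)/1728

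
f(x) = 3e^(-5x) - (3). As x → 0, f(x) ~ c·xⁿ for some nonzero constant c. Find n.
1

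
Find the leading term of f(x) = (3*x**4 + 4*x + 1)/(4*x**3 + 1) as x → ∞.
3*x/4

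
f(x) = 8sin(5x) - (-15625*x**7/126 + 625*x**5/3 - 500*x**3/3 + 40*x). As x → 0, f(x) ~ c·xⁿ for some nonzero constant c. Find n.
9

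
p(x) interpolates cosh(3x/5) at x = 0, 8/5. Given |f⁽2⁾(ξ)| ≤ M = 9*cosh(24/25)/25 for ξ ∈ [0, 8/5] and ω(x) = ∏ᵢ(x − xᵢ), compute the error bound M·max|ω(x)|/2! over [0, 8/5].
72*cosh(24/25)/625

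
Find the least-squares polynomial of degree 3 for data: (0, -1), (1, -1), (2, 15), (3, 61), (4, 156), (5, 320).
-155/126 + (5/108)x + (-523/252)x² + (161/54)x³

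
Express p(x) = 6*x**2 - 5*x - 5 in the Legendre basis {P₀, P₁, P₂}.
(-3)P₀ + (-5)P₁ + (4)P₂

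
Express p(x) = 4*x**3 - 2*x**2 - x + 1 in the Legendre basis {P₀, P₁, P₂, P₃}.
(1/3)P₀ + (7/5)P₁ + (-4/3)P₂ + (8/5)P₃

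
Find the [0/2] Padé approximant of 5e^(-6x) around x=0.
5/(18*x**2 + 6*x + 1)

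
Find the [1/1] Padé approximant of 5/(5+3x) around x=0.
1/(3*x/5 + 1)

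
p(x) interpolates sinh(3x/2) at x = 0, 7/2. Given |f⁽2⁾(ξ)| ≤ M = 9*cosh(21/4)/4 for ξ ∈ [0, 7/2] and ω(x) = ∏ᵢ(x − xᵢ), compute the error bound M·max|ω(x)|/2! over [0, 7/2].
441*cosh(21/4)/128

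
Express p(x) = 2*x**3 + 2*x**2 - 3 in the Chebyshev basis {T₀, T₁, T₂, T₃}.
(-2)T₀ + (3/2)T₁ + T₂ + (1/2)T₃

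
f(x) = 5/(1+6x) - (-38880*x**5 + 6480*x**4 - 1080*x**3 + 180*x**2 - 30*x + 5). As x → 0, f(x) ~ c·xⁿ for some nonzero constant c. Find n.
6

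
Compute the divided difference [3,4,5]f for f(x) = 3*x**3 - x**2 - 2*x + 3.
35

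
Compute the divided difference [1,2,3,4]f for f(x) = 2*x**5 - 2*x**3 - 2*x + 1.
128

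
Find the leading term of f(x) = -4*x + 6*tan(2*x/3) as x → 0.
16*x**3/27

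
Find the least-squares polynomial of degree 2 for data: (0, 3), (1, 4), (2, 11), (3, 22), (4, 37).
97/35 + (-19/35)x + (16/7)x²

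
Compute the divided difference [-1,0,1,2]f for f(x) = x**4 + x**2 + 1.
2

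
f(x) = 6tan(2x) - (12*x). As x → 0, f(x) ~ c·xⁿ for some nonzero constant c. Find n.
3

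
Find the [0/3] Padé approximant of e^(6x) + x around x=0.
1/(-127*x**3 + 31*x**2 - 7*x + 1)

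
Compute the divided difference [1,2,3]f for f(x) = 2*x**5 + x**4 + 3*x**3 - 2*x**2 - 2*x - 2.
221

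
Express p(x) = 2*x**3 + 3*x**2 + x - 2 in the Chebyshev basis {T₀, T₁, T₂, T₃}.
(-1/2)T₀ + (5/2)T₁ + (3/2)T₂ + (1/2)T₃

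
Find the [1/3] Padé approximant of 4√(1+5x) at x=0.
(35*x/2 + 4)/(125*x**3/64 - 25*x**2/16 + 15*x/8 + 1)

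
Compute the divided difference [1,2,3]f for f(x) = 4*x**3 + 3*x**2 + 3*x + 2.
27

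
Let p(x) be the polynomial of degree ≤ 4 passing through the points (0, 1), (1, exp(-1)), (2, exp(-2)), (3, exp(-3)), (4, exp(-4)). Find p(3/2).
(-5*exp(4) - 20*e + 3 + 90*exp(2) + 60*exp(3))*exp(-4)/128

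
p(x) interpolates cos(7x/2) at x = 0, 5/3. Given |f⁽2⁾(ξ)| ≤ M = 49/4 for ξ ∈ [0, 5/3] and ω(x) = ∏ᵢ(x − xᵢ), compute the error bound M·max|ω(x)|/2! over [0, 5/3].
1225/288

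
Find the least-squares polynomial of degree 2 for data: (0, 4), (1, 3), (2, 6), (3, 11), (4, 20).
138/35 + (-16/7)x + (11/7)x²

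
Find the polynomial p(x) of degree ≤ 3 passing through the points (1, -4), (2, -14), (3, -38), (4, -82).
-x**3 - x**2 - 2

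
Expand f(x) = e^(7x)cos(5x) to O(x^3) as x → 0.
1 + 7*x + 12*x**2 + O(x**3)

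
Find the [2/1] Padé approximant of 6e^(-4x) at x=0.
(16*x**2 - 16*x + 6)/(4*x/3 + 1)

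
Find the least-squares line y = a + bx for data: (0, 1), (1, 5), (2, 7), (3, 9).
a = 8/5, b = 13/5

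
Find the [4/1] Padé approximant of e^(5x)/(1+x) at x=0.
(6875*x**4/2632 + 4625*x**3/987 + 3225*x**2/658 + 1020*x/329 + 1)/(1 - 296*x/329)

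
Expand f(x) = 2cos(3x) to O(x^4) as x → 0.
2 - 9*x**2 + O(x**4)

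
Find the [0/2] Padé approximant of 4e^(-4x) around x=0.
4/(8*x**2 + 4*x + 1)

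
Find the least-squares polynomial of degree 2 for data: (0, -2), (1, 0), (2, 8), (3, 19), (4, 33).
-82/35 + (83/70)x + (27/14)x²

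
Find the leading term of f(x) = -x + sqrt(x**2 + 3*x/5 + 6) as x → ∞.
3/10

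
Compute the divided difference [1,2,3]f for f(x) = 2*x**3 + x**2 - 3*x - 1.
13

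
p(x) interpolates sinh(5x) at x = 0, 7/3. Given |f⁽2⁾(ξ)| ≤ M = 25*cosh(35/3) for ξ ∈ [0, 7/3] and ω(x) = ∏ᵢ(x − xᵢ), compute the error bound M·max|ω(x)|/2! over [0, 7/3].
1225*cosh(35/3)/72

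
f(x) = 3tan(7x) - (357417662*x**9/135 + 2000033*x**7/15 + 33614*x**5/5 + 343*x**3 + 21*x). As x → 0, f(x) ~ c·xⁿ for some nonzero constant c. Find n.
11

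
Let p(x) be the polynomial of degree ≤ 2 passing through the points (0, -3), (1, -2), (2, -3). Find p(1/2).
-9/4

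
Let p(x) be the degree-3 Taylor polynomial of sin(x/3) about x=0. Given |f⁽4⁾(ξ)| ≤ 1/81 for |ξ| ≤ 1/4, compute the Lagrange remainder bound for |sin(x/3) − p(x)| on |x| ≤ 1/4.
1/497664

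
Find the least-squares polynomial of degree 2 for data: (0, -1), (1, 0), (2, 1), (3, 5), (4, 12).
-23/35 + (-83/70)x + (15/14)x²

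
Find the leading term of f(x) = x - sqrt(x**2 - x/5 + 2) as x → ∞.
1/10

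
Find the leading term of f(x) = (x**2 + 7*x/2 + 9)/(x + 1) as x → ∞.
x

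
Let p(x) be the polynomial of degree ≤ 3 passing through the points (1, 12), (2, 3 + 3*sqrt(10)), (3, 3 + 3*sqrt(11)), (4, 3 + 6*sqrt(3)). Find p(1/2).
-105*sqrt(10)/16 - 15*sqrt(3)/8 + 63*sqrt(11)/16 + 363/16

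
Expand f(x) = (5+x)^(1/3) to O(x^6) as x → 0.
5**(1/3) + 5**(1/3)*x/15 - 5**(1/3)*x**2/225 + 5**(1/3)*x**3/2025 - 2*5**(1/3)*x**4/30375 + 22*5**(1/3)*x**5/2278125 + O(x**6)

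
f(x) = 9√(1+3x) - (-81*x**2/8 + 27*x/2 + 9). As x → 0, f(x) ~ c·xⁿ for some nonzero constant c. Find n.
3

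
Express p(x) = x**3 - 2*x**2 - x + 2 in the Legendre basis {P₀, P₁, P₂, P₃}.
(4/3)P₀ + (-2/5)P₁ + (-4/3)P₂ + (2/5)P₃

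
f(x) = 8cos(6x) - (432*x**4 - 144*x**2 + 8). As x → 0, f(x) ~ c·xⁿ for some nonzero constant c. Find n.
6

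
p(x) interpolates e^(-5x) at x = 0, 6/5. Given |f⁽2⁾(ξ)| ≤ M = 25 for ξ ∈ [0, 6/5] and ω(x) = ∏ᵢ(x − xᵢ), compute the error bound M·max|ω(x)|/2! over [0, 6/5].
9/2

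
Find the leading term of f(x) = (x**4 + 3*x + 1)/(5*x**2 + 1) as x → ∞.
x**2/5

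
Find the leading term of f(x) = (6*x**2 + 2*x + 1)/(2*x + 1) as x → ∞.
3*x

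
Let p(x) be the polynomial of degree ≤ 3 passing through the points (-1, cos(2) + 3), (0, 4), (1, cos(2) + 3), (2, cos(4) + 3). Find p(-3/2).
7*cos(2)/2 - 5*cos(4)/16 + 13/16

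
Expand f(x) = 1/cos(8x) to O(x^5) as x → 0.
1 + 32*x**2 + 2560*x**4/3 + O(x**5)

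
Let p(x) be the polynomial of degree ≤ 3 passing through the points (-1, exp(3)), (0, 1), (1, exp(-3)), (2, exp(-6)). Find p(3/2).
(5 + 15*exp(3) + (-5 + exp(3))*exp(6))*exp(-6)/16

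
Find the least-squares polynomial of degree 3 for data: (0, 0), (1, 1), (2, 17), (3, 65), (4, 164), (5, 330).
1/63 + (-229/378)x + (-341/252)x² + (317/108)x³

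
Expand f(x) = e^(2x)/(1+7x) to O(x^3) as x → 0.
1 - 5*x + 37*x**2 + O(x**3)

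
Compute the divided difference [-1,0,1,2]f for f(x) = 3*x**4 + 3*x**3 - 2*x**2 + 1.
9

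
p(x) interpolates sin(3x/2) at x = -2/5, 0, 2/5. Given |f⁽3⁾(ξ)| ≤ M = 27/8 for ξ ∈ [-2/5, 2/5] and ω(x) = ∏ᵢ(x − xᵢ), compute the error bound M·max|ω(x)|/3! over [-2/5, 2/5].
sqrt(3)/125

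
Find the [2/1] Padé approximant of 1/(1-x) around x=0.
1/(1 - x)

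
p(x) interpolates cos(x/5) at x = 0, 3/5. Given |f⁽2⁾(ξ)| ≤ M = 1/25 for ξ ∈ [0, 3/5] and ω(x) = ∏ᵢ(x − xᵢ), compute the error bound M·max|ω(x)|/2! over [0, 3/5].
9/5000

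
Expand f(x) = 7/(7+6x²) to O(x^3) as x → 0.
1 - 6*x**2/7 + O(x**3)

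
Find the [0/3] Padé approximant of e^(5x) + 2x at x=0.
1/(-1133*x**3/6 + 73*x**2/2 - 7*x + 1)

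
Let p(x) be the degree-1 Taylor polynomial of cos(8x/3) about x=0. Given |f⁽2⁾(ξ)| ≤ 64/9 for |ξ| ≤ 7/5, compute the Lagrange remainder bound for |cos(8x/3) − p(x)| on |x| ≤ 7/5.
1568/225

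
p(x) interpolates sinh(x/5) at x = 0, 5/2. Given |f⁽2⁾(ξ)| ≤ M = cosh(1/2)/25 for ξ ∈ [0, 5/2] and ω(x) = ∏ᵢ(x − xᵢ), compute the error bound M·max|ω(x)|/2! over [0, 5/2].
cosh(1/2)/32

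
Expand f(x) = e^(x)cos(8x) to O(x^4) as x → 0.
1 + x - 63*x**2/2 - 191*x**3/6 + O(x**4)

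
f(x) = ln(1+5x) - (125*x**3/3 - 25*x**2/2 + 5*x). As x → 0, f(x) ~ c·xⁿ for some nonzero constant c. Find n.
4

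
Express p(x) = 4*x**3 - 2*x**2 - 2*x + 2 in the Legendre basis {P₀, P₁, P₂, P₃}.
(4/3)P₀ + (2/5)P₁ + (-4/3)P₂ + (8/5)P₃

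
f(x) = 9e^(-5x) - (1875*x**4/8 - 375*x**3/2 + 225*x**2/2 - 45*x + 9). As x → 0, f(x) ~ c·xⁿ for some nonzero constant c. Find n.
5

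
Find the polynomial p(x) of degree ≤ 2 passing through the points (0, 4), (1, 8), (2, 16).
2*x**2 + 2*x + 4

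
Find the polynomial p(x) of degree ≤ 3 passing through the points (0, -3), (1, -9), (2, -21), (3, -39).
-3*x**2 - 3*x - 3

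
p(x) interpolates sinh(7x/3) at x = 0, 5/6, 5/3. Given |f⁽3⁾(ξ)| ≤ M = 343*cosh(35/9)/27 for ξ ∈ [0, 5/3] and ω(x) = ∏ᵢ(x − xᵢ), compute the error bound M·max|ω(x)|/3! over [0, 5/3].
42875*sqrt(3)*cosh(35/9)/157464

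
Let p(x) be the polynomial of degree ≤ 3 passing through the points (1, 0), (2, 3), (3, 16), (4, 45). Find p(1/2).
3/8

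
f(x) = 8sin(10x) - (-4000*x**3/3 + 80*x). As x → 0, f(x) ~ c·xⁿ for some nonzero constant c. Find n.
5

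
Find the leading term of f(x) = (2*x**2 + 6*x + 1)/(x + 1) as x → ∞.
2*x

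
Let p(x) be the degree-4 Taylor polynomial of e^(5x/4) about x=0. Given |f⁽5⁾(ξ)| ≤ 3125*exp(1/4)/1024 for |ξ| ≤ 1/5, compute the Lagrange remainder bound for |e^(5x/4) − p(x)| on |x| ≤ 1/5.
exp(1/4)/122880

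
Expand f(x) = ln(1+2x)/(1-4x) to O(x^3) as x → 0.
2*x + 6*x**2 + O(x**3)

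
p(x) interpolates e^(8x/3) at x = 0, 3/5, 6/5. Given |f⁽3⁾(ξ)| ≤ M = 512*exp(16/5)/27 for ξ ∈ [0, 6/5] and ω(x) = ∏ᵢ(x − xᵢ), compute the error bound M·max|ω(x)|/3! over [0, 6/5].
512*sqrt(3)*exp(16/5)/3375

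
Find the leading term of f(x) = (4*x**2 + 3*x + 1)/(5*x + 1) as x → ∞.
4*x/5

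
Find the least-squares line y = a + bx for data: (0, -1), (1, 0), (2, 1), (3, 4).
a = -7/5, b = 8/5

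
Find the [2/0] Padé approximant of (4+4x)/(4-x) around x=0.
5*x**2/16 + 5*x/4 + 1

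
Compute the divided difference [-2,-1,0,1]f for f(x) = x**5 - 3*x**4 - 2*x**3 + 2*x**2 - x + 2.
9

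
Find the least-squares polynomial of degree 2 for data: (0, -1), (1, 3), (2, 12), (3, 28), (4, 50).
-6/7 + (29/70)x + (43/14)x²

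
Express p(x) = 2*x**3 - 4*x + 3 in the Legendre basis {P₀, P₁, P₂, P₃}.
(3)P₀ + (-14/5)P₁ + (4/5)P₃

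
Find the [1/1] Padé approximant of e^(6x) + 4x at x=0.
(41*x/5 + 1)/(1 - 9*x/5)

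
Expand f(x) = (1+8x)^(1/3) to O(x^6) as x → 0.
1 + 8*x/3 - 64*x**2/9 + 2560*x**3/81 - 40960*x**4/243 + 720896*x**5/729 + O(x**6)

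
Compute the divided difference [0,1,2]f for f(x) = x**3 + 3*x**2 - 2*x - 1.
6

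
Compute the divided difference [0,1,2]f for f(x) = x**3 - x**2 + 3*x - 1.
2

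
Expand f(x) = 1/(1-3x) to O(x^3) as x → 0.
1 + 3*x + 9*x**2 + O(x**3)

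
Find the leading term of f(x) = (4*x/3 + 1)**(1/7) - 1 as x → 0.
4*x/21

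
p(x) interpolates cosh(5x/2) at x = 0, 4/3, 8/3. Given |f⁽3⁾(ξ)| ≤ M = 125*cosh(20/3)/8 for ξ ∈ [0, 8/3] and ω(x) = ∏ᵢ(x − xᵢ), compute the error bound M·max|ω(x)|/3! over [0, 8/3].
1000*sqrt(3)*cosh(20/3)/729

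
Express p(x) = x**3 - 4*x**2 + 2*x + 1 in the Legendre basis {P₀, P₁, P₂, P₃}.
(-1/3)P₀ + (13/5)P₁ + (-8/3)P₂ + (2/5)P₃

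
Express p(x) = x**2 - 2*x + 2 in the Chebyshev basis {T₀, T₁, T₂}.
(5/2)T₀ + (-2)T₁ + (1/2)T₂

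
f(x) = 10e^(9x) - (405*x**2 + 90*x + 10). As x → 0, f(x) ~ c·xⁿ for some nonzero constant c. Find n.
3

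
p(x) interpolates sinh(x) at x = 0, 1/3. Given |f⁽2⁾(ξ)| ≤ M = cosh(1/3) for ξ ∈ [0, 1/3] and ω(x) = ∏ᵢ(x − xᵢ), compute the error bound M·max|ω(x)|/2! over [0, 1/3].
cosh(1/3)/72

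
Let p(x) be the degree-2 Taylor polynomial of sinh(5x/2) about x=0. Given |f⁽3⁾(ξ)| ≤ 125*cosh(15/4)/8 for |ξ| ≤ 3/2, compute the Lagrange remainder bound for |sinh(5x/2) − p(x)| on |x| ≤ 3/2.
1125*cosh(15/4)/128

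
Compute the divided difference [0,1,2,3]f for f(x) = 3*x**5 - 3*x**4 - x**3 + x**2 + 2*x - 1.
56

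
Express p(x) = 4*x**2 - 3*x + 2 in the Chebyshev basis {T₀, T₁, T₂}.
(4)T₀ + (-3)T₁ + (2)T₂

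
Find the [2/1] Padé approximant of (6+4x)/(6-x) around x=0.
(2*x/3 + 1)/(1 - x/6)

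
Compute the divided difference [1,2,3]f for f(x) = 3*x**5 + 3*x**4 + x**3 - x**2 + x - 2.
350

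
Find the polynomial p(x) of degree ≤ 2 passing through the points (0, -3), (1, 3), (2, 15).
3*x**2 + 3*x - 3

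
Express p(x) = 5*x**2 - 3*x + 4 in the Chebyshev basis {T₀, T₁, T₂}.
(13/2)T₀ + (-3)T₁ + (5/2)T₂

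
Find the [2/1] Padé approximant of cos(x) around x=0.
1 - x**2/2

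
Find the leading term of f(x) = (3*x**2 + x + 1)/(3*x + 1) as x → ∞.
x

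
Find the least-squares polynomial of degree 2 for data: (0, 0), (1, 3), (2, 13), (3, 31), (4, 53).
-8/35 + (9/35)x + (23/7)x²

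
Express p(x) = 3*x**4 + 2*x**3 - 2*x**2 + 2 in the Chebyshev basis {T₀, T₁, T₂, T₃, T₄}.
(17/8)T₀ + (3/2)T₁ + (1/2)T₂ + (1/2)T₃ + (3/8)T₄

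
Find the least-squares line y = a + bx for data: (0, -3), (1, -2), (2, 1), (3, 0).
a = -14/5, b = 6/5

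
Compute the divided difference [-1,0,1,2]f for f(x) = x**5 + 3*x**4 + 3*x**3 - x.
14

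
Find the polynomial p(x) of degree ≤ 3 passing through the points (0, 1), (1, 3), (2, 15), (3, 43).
x**3 + 2*x**2 - x + 1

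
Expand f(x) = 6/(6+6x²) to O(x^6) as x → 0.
1 - x**2 + x**4 + O(x**6)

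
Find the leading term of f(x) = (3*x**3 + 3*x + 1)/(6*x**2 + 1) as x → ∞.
x/2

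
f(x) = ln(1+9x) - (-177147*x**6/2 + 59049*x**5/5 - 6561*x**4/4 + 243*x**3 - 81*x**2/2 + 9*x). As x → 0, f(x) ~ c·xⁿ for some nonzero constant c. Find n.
7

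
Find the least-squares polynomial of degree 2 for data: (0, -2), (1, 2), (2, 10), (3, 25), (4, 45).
-64/35 + (39/70)x + (39/14)x²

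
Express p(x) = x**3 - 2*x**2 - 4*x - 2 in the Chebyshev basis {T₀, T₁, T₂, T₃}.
(-3)T₀ + (-13/4)T₁ - T₂ + (1/4)T₃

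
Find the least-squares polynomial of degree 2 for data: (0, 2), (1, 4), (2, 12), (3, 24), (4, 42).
68/35 + (-2/7)x + (18/7)x²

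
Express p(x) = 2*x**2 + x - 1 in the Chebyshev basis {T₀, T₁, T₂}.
T₁ + T₂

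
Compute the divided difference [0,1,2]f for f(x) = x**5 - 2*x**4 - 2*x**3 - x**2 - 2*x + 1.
-6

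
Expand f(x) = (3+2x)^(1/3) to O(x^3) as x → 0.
3**(1/3) + 2*3**(1/3)*x/9 - 4*3**(1/3)*x**2/81 + O(x**3)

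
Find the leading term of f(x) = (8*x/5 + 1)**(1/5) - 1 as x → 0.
8*x/25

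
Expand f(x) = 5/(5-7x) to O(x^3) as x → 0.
1 + 7*x/5 + 49*x**2/25 + O(x**3)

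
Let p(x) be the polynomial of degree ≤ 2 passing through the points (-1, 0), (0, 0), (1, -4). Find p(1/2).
-3/2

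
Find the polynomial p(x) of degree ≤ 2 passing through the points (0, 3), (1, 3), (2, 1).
-x**2 + x + 3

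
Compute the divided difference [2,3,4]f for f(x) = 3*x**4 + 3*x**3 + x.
192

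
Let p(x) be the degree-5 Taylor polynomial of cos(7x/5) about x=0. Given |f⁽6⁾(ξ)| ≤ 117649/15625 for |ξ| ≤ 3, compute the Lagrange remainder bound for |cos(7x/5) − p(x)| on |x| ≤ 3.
9529569/1250000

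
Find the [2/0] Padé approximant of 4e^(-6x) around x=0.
72*x**2 - 24*x + 4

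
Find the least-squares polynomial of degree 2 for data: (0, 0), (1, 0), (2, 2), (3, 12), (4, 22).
(-12/5)x + (2)x²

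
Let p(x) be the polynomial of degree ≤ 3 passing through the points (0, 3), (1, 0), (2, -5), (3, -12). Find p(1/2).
7/4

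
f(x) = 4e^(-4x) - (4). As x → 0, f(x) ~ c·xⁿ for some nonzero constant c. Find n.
1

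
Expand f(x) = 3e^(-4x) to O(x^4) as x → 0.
3 - 12*x + 24*x**2 - 32*x**3 + O(x**4)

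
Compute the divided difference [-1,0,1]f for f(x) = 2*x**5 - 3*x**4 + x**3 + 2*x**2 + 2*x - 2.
-1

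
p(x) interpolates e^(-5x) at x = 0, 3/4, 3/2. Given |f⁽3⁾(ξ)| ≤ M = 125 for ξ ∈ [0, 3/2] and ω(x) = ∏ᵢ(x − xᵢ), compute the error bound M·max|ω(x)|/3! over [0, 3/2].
125*sqrt(3)/64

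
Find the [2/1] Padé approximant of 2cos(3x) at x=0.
2 - 9*x**2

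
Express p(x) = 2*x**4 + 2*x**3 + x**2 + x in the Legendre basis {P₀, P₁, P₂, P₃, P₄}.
(11/15)P₀ + (11/5)P₁ + (38/21)P₂ + (4/5)P₃ + (16/35)P₄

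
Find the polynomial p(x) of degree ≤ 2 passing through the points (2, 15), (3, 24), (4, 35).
x**2 + 4*x + 3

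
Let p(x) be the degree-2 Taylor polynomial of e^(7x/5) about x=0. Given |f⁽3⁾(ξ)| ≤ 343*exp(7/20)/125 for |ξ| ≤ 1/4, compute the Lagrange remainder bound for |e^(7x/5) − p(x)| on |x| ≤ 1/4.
343*exp(7/20)/48000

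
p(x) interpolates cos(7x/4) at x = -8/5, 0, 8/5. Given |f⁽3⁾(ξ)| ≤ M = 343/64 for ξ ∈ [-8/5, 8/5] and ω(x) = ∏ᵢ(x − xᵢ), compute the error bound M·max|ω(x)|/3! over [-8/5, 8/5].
2744*sqrt(3)/3375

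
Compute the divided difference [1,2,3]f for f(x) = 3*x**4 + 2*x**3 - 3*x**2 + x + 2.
84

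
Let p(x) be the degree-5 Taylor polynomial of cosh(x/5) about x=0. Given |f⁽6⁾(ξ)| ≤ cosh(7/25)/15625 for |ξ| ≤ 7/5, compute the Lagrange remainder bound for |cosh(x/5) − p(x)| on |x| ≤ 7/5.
117649*cosh(7/25)/175781250000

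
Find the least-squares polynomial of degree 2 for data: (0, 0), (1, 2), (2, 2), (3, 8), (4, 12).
8/35 + (1/7)x + (5/7)x²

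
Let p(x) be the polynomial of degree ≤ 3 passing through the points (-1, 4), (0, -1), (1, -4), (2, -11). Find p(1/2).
-19/8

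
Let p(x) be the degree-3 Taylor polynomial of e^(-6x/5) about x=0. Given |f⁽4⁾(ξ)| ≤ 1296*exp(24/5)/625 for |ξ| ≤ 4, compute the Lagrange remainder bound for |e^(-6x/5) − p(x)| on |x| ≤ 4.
13824*exp(24/5)/625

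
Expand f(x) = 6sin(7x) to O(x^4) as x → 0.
42*x - 343*x**3 + O(x**4)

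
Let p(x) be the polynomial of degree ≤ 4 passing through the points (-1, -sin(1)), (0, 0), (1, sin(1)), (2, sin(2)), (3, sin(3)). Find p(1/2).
-5*sin(2)/32 + 3*sin(3)/128 + 95*sin(1)/128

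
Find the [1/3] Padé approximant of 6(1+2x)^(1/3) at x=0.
(10*x + 6)/(8*x**3/81 - 2*x**2/9 + x + 1)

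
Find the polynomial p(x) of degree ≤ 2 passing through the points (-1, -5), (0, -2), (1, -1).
-x**2 + 2*x - 2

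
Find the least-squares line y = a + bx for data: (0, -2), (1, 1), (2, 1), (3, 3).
a = -3/2, b = 3/2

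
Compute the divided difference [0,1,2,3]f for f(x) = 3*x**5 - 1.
75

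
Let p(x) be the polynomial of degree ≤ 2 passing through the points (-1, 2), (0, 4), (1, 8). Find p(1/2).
23/4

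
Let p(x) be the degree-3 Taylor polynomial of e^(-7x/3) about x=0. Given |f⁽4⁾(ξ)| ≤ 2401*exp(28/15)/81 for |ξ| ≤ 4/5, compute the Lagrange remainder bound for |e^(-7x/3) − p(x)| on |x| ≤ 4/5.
76832*exp(28/15)/151875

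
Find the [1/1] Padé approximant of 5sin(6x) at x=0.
30*x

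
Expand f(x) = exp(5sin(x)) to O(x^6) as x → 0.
1 + 5*x + 25*x**2/2 + 20*x**3 + 175*x**4/8 + 47*x**5/3 + O(x**6)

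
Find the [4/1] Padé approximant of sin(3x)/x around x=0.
81*x**4/40 - 9*x**2/2 + 3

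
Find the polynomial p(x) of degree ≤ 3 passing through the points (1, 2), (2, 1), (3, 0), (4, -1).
3 - x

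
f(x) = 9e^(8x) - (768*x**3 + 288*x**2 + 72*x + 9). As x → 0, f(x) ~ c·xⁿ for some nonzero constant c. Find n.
4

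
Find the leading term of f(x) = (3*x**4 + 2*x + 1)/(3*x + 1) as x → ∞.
x**3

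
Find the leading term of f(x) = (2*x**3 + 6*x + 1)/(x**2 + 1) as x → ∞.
2*x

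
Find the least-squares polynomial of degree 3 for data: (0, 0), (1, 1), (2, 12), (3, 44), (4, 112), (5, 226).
(19/42)x + (-41/28)x² + (25/12)x³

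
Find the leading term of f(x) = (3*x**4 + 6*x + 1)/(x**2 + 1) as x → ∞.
3*x**2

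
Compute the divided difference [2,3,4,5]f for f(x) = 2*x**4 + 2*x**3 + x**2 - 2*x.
30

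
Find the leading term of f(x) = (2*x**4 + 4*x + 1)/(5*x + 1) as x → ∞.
2*x**3/5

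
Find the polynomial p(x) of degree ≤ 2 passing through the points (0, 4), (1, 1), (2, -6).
-2*x**2 - x + 4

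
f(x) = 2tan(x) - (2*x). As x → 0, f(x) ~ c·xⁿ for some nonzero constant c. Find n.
3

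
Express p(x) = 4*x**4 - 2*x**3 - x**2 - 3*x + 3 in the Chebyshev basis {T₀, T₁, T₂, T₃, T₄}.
(4)T₀ + (-9/2)T₁ + (3/2)T₂ + (-1/2)T₃ + (1/2)T₄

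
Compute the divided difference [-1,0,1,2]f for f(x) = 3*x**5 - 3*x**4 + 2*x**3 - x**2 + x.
11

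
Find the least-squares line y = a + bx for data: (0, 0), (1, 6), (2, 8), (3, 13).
a = 3/5, b = 41/10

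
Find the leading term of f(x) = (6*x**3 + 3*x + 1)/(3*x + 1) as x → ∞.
2*x**2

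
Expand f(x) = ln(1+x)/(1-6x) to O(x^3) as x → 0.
x + 11*x**2/2 + O(x**3)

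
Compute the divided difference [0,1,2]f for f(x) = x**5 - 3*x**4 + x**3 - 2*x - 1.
-3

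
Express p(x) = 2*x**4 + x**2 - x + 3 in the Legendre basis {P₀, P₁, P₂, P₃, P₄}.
(56/15)P₀ - P₁ + (38/21)P₂ + (16/35)P₄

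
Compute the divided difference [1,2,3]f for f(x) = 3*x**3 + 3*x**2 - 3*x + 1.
21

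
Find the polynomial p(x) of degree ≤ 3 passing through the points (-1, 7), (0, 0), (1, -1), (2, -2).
-x**3 + 3*x**2 - 3*x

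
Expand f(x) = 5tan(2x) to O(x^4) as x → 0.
10*x + 40*x**3/3 + O(x**4)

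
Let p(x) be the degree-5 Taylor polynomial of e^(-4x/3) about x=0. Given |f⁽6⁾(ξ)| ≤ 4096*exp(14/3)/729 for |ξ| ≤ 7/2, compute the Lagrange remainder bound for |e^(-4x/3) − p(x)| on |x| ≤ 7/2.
470596*exp(14/3)/32805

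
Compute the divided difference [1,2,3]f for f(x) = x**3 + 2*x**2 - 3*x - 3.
8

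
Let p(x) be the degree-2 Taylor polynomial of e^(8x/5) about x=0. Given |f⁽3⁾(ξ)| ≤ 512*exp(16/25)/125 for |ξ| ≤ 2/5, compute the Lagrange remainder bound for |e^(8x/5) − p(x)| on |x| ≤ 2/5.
2048*exp(16/25)/46875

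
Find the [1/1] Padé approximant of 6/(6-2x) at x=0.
1/(1 - x/3)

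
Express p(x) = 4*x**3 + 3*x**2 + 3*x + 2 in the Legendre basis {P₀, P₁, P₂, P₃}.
(3)P₀ + (27/5)P₁ + (2)P₂ + (8/5)P₃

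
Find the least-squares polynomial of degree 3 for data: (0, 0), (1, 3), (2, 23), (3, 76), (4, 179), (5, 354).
-25/126 + (1585/756)x + (-341/252)x² + (163/54)x³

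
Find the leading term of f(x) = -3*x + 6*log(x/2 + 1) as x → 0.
-3*x**2/4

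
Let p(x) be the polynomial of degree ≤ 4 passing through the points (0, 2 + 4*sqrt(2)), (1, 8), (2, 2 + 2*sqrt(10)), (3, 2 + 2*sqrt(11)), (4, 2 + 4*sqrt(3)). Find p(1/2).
-35*sqrt(10)/32 - 5*sqrt(3)/32 + 7*sqrt(11)/16 + 35*sqrt(2)/32 + 137/16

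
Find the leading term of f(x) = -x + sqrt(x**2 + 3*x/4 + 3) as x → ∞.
3/8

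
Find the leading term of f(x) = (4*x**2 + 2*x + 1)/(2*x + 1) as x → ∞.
2*x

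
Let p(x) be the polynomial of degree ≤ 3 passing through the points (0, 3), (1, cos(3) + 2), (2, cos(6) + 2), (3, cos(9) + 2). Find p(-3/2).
-35*cos(9)/16 + 135*cos(6)/16 + 137/16 - 189*cos(3)/16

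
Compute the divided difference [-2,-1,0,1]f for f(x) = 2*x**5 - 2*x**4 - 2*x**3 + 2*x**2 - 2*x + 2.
12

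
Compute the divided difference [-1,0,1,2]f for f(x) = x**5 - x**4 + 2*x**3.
5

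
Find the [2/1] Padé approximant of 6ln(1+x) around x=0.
x*(x + 6)/(2*x/3 + 1)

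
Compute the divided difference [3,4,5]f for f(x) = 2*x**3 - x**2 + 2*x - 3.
23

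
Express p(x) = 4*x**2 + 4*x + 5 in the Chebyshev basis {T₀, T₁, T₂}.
(7)T₀ + (4)T₁ + (2)T₂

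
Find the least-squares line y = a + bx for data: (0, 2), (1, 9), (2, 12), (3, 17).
a = 14/5, b = 24/5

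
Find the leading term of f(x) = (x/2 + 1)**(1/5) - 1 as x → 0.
x/10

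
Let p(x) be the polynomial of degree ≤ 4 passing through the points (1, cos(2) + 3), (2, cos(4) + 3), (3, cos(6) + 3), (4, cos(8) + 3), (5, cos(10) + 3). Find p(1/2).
315*cos(2)/128 + 35*cos(10)/128 - 45*cos(8)/32 - 105*cos(4)/32 + 189*cos(6)/64 + 3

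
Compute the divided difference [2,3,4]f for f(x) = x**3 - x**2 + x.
8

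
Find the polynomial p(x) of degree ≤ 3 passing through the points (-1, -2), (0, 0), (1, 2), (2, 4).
2*x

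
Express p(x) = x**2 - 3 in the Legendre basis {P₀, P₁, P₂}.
(-8/3)P₀ + (2/3)P₂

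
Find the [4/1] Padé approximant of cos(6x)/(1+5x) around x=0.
(54*x**4 - 18*x**2 + 1)/(5*x + 1)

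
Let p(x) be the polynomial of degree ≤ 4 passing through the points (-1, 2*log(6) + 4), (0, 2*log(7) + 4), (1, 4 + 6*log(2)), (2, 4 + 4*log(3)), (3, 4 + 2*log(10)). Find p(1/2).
4 + log(16*2**(3/16)*3**(19/64)*5**(3/64)*7**(15/16)/3)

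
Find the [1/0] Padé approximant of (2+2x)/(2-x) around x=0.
3*x/2 + 1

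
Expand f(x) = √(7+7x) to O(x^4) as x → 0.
sqrt(7) + sqrt(7)*x/2 - sqrt(7)*x**2/8 + sqrt(7)*x**3/16 + O(x**4)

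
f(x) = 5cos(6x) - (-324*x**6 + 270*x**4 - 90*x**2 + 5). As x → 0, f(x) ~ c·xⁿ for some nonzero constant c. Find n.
8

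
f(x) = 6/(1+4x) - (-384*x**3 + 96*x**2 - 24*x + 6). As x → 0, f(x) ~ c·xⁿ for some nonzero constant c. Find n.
4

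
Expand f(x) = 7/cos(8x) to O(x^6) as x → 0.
7 + 224*x**2 + 17920*x**4/3 + O(x**6)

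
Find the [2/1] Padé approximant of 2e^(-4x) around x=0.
(16*x**2/3 - 16*x/3 + 2)/(4*x/3 + 1)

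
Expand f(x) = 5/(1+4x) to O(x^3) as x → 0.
5 - 20*x + 80*x**2 + O(x**3)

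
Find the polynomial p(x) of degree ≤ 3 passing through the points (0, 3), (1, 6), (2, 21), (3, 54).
x**3 + 3*x**2 - x + 3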